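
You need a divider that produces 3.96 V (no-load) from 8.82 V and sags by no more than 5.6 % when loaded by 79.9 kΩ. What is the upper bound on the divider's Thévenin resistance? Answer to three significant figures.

R_th ≤ 4.74 kΩ

Loading drop = R_th/(R_th + R_L) ≤ 0.0560, so R_th ≤ R_L · ε/(1−ε) = 79.9 kΩ × 0.0560/0.9440 = 4.74 kΩ.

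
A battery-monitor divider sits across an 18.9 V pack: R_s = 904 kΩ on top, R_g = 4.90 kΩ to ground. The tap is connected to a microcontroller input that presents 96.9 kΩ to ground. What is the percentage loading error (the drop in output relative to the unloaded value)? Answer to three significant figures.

The divider's output (Thévenin) resistance is R_s‖R_g = 4.874 kΩ.
Fractional drop under load = R_th/(R_th + R_L) = 4.874 / (4.874 + 96.9) = 0.04789.
So the output falls by 4.79 %.

4.79 %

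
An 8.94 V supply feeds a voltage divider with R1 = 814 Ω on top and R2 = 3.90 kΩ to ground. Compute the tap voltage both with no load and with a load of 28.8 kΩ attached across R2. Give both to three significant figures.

Unloaded: 7.40 V; loaded: 7.23 V

Open-circuit: V = 8.94 × 3900/(814 + 3900) = 7.40 V.
With the load, R2 becomes R2‖R_L = 3435 Ω, so V = 8.94 × 3435/4249 = 7.23 V.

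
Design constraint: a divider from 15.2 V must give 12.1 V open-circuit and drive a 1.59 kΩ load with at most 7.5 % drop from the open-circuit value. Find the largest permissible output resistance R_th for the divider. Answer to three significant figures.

Loading drop = R_th/(R_th + R_L) ≤ 0.0750, so R_th ≤ R_L · ε/(1−ε) = 1.59 kΩ × 0.0750/0.9250 = 129 Ω.

R_th ≤ 129 Ω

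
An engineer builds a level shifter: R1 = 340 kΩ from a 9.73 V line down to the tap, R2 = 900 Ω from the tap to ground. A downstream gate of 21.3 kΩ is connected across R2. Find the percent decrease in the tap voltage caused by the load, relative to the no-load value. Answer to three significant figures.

The divider's output (Thévenin) resistance is R1‖R2 = 897.6 Ω.
Fractional drop under load = R_th/(R_th + R_L) = 897.6 / (897.6 + 21300) = 0.04044.
So the output falls by 4.04 %.

4.04 %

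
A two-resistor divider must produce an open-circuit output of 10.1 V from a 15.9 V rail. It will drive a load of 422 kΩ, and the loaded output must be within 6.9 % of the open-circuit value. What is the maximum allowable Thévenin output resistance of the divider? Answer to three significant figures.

Loading drop = R_th/(R_th + R_L) ≤ 0.0690, so R_th ≤ R_L · ε/(1−ε) = 422 kΩ × 0.0690/0.9310 = 31.3 kΩ.

R_th ≤ 31.3 kΩ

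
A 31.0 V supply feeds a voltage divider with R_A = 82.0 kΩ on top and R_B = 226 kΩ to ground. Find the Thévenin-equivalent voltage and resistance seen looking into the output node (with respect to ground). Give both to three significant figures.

V_th is the open-circuit tap voltage: 31.0 × 226/(82.0 + 226) = 22.7 V.
With the supply zeroed, R_A and R_B appear in parallel from the tap: R_th = R_A‖R_B = (82.0 × 226)/308.0 = 60.2 kΩ.

V_th = 22.7 V, R_th = 60.2 kΩ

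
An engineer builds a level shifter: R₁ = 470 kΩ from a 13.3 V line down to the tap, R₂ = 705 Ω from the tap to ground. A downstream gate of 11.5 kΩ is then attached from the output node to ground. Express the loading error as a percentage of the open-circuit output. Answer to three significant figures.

5.77 %

The divider's output (Thévenin) resistance is R₁‖R₂ = 703.9 Ω.
Fractional drop under load = R_th/(R_th + R_L) = 703.9 / (703.9 + 11500) = 0.05768.
So the output falls by 5.77 %.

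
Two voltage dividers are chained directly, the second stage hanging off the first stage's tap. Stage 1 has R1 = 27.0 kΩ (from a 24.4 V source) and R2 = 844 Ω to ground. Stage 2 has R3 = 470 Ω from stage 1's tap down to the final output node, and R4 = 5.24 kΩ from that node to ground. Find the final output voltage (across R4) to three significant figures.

V_out ≈ 0.594 V

Stage 2 presents R3+R4 = 5710 Ω as a load on stage 1's tap.
Stage 1's lower leg becomes R2‖(R3+R4) = 735.3 Ω, so V_mid = 24.4 × 735.3/27740 = 0.6469 V.
Stage 2 is itself unloaded: V_out = V_mid × R4/(R3+R4) = 0.6469 × 5240/5710 = 0.594 V.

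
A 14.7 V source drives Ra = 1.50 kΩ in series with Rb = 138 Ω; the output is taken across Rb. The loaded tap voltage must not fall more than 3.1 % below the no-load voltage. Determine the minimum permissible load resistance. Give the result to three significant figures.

R_L(min) ≈ 3.95 kΩ

Output resistance R_th = Ra‖Rb = (1500 × 138)/1638 = 126.4 Ω.
The fractional drop is R_th/(R_th + R_L); requiring this ≤ 0.0310 gives R_L ≥ R_th(1/0.0310 − 1) = 126.4 × 31.26 = 3.95 kΩ.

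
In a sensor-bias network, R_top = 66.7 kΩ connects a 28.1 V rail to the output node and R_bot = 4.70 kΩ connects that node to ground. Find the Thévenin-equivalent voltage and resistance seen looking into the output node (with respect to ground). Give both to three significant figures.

V_th = 1.85 V, R_th = 4.39 kΩ

V_th is the open-circuit tap voltage: 28.1 × 4.70/(66.7 + 4.70) = 1.85 V.
With the supply zeroed, R_top and R_bot appear in parallel from the tap: R_th = R_top‖R_bot = (66.7 × 4.70)/71.40 = 4.39 kΩ.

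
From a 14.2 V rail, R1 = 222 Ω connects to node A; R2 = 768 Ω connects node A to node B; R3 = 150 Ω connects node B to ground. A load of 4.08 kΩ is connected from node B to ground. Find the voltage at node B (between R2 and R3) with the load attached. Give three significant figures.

V ≈ 1.81 V

At node B, R3 is in parallel with the load: R3‖R_L = 144.7 Ω.
Below node A the resistance is R2 + (R3‖R_L) = 912.7 Ω, so V_A = 14.2 × 912.7/1135 = 11.42 V.
Then V_B = V_A × (R3‖R_L)/(R2 + R3‖R_L) = 11.42 × 144.7/912.7 = 1.81 V.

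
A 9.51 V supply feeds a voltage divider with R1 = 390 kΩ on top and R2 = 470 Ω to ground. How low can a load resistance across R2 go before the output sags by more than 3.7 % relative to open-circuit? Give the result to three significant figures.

Output resistance R_th = R1‖R2 = (390000 × 470)/390500 = 469.4 Ω.
The fractional drop is R_th/(R_th + R_L); requiring this ≤ 0.0370 gives R_L ≥ R_th(1/0.0370 − 1) = 469.4 × 26.03 = 12.2 kΩ.

R_L(min) ≈ 12.2 kΩ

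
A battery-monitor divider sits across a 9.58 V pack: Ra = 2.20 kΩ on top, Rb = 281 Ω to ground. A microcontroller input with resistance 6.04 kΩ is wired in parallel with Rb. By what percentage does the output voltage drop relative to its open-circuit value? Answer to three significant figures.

The divider's output (Thévenin) resistance is Ra‖Rb = 249.2 Ω.
Fractional drop under load = R_th/(R_th + R_L) = 249.2 / (249.2 + 6040) = 0.03962.
So the output falls by 3.96 %.

3.96 %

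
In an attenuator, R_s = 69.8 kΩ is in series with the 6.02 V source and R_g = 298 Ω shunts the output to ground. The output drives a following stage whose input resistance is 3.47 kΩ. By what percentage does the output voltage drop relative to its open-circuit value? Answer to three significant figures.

The divider's output (Thévenin) resistance is R_s‖R_g = 296.7 Ω.
Fractional drop under load = R_th/(R_th + R_L) = 296.7 / (296.7 + 3470) = 0.07878.
So the output falls by 7.88 %.

7.88 %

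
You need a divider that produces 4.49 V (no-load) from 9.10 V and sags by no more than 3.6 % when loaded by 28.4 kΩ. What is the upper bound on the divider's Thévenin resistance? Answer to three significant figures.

Loading drop = R_th/(R_th + R_L) ≤ 0.0360, so R_th ≤ R_L · ε/(1−ε) = 28.4 kΩ × 0.0360/0.9640 = 1.06 kΩ.

R_th ≤ 1.06 kΩ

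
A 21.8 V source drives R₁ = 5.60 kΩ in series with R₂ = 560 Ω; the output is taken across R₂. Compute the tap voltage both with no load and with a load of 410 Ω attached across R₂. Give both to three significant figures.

Open-circuit: V = 21.8 × 560/(5600 + 560) = 1.98 V.
With the load, R₂ becomes R₂‖R_L = 236.7 Ω, so V = 21.8 × 236.7/5837 = 0.884 V.

Unloaded: 1.98 V; loaded: 0.884 V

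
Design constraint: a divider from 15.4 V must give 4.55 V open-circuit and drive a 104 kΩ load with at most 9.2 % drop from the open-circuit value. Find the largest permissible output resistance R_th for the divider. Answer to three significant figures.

Loading drop = R_th/(R_th + R_L) ≤ 0.0920, so R_th ≤ R_L · ε/(1−ε) = 104 kΩ × 0.0920/0.9080 = 10.5 kΩ.
(Any R1, R2 with R2/(R1+R2) = 0.295 and R1‖R2 ≤ 10.5 kΩ will meet the spec.)

R_th ≤ 10.5 kΩ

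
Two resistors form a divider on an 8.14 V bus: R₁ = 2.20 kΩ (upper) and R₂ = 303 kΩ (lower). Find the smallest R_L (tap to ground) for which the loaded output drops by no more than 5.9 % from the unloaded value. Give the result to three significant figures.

Output resistance R_th = R₁‖R₂ = (2.20 × 303)/305.2 = 2.184 kΩ.
The fractional drop is R_th/(R_th + R_L); requiring this ≤ 0.0590 gives R_L ≥ R_th(1/0.0590 − 1) = 2.184 × 15.95 = 34.8 kΩ.

R_L(min) ≈ 34.8 kΩ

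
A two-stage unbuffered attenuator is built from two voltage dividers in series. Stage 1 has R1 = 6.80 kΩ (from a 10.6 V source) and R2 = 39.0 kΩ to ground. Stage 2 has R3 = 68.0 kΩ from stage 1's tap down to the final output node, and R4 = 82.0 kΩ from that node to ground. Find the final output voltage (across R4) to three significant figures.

Stage 2 presents R3+R4 = 150.0 kΩ as a load on stage 1's tap.
Stage 1's lower leg becomes R2‖(R3+R4) = 30.95 kΩ, so V_mid = 10.6 × 30.95/37.75 = 8.691 V.
Stage 2 is itself unloaded: V_out = V_mid × R4/(R3+R4) = 8.691 × 82.0/150.0 = 4.75 V.

V_out ≈ 4.75 V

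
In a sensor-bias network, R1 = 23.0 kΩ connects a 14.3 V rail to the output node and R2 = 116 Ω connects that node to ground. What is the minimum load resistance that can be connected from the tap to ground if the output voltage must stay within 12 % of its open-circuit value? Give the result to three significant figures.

Output resistance R_th = R1‖R2 = (23000 × 116)/23120 = 115.4 Ω.
The fractional drop is R_th/(R_th + R_L); requiring this ≤ 0.120 gives R_L ≥ R_th(1/0.120 − 1) = 115.4 × 7.333 = 846 Ω.

R_L(min) ≈ 846 Ω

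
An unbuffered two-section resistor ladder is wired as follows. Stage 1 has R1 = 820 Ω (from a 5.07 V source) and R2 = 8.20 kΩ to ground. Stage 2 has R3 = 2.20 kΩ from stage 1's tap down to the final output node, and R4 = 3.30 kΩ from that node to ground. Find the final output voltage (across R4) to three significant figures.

Stage 2 presents R3+R4 = 5500 Ω as a load on stage 1's tap.
Stage 1's lower leg becomes R2‖(R3+R4) = 3292 Ω, so V_mid = 5.07 × 3292/4112 = 4.059 V.
Stage 2 is itself unloaded: V_out = V_mid × R4/(R3+R4) = 4.059 × 3300/5500 = 2.44 V.

V_out ≈ 2.44 V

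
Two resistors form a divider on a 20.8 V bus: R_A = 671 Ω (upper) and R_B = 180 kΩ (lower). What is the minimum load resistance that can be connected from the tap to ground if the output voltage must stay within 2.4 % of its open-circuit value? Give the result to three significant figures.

Output resistance R_th = R_A‖R_B = (671 × 180000)/180700 = 668.5 Ω.
The fractional drop is R_th/(R_th + R_L); requiring this ≤ 0.0240 gives R_L ≥ R_th(1/0.0240 − 1) = 668.5 × 40.67 = 27.2 kΩ.

R_L(min) ≈ 27.2 kΩ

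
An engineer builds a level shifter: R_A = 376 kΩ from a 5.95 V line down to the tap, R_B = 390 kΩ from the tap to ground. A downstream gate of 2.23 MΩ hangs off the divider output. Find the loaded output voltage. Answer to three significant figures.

The load sits in parallel with R_B: R_B‖R_L = (390 × 2230) / (390 + 2230) = 331.9 kΩ.
V_out = 5.95 × 331.9 / (376 + 331.9) = 5.95 × 331.9/707.9 = 2.79 V.
(Unloaded it would have been 3.03 V.)

V_out ≈ 2.79 V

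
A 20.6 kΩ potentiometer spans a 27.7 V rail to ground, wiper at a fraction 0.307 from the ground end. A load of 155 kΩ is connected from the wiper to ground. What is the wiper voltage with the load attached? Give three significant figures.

The wiper splits the pot into (1−α)R = 14.28 kΩ above and αR = 6.324 kΩ below.
Lower section ‖ load = 6.076 kΩ.
V_wiper = 27.7 × 6.076/(14.28 + 6.076) = 8.27 V.

V ≈ 8.27 V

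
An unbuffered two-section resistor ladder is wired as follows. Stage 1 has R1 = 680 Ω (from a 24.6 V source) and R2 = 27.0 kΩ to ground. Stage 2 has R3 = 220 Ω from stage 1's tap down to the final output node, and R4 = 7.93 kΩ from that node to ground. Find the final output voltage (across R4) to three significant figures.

Stage 2 presents R3+R4 = 8150 Ω as a load on stage 1's tap.
Stage 1's lower leg becomes R2‖(R3+R4) = 6260 Ω, so V_mid = 24.6 × 6260/6940 = 22.19 V.
Stage 2 is itself unloaded: V_out = V_mid × R4/(R3+R4) = 22.19 × 7930/8150 = 21.6 V.

V_out ≈ 21.6 V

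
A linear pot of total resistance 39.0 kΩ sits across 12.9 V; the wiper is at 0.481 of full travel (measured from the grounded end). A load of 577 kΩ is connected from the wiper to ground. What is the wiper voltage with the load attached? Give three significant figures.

V ≈ 6.10 V

The wiper splits the pot into (1−α)R = 20.24 kΩ above and αR = 18.76 kΩ below.
Lower section ‖ load = 18.17 kΩ.
V_wiper = 12.9 × 18.17/(20.24 + 18.17) = 6.10 V.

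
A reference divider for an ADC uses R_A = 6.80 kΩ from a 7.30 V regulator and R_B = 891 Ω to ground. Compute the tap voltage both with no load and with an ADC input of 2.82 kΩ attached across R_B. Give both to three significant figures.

Unloaded: 0.846 V; loaded: 0.661 V

Open-circuit: V = 7.30 × 891/(6800 + 891) = 0.846 V.
With the load, R_B becomes R_B‖R_L = 677.1 Ω, so V = 7.30 × 677.1/7477 = 0.661 V.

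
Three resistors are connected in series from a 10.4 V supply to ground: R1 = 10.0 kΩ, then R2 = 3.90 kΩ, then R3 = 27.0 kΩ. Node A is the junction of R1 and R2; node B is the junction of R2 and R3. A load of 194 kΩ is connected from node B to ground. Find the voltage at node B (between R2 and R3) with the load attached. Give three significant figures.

At node B, R3 is in parallel with the load: R3‖R_L = 23.70 kΩ.
Below node A the resistance is R2 + (R3‖R_L) = 27.60 kΩ, so V_A = 10.4 × 27.60/37.60 = 7.634 V.
Then V_B = V_A × (R3‖R_L)/(R2 + R3‖R_L) = 7.634 × 23.70/27.60 = 6.56 V.

V ≈ 6.56 V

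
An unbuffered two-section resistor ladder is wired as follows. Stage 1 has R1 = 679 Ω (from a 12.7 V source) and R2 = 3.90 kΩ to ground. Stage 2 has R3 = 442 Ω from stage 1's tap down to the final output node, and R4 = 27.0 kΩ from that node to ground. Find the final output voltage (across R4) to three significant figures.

Stage 2 presents R3+R4 = 27440 Ω as a load on stage 1's tap.
Stage 1's lower leg becomes R2‖(R3+R4) = 3415 Ω, so V_mid = 12.7 × 3415/4094 = 10.59 V.
Stage 2 is itself unloaded: V_out = V_mid × R4/(R3+R4) = 10.59 × 27000/27440 = 10.4 V.

V_out ≈ 10.4 V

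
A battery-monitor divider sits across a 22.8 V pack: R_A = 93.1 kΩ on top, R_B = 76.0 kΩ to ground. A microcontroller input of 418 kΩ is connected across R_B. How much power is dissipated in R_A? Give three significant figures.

P ≈ 1.95 mW

Total resistance from the source is R_A + (R_B‖R_L) = 157.4 kΩ, so I = 22.8/157.4 kΩ = 0.1448 mA.
P = I²·R_A = (0.1448 mA)² × 93.1 kΩ = 1.95 mW.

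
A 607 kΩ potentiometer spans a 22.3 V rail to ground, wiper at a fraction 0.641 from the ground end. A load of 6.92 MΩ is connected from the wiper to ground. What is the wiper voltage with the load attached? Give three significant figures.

V ≈ 14.0 V

The wiper splits the pot into (1−α)R = 217.9 kΩ above and αR = 389.1 kΩ below.
Lower section ‖ load = 368.4 kΩ.
V_wiper = 22.3 × 368.4/(217.9 + 368.4) = 14.0 V.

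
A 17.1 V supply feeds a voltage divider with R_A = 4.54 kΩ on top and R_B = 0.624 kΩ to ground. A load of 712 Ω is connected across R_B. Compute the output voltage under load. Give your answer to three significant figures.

The load sits in parallel with R_B: R_B‖R_L = (624 × 712) / (624 + 712) = 332.6 Ω.
V_out = 17.1 × 332.6 / (4540 + 332.6) = 17.1 × 332.6/4873 = 1.17 V.

V_out ≈ 1.17 V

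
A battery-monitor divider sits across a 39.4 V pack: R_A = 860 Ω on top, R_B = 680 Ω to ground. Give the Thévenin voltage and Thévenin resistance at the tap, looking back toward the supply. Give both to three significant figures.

V_th is the open-circuit tap voltage: 39.4 × 680/(860 + 680) = 17.4 V.
With the supply zeroed, R_A and R_B appear in parallel from the tap: R_th = R_A‖R_B = (860 × 680)/1540 = 380 Ω.

V_th = 17.4 V, R_th = 380 Ω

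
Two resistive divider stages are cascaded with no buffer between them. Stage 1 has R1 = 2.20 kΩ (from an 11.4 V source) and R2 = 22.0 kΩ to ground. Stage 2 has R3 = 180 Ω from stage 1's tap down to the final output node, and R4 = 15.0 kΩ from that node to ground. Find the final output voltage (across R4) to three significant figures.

Stage 2 presents R3+R4 = 15180 Ω as a load on stage 1's tap.
Stage 1's lower leg becomes R2‖(R3+R4) = 8982 Ω, so V_mid = 11.4 × 8982/11180 = 9.157 V.
Stage 2 is itself unloaded: V_out = V_mid × R4/(R3+R4) = 9.157 × 15000/15180 = 9.05 V.

V_out ≈ 9.05 V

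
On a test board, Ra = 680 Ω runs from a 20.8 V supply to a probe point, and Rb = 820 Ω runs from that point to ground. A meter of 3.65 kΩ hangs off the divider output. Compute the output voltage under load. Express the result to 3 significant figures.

V_out ≈ 10.3 V

The load sits in parallel with Rb: Rb‖R_L = (820 × 3650) / (820 + 3650) = 669.6 Ω.
V_out = 20.8 × 669.6 / (680 + 669.6) = 20.8 × 669.6/1350 = 10.3 V.
(Unloaded it would have been 11.4 V.)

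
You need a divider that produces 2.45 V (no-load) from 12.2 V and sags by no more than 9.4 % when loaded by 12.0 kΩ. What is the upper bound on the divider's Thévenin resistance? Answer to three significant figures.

R_th ≤ 1.25 kΩ

Loading drop = R_th/(R_th + R_L) ≤ 0.0940, so R_th ≤ R_L · ε/(1−ε) = 12.0 kΩ × 0.0940/0.9060 = 1.25 kΩ.
(Any R1, R2 with R2/(R1+R2) = 0.201 and R1‖R2 ≤ 1.25 kΩ will meet the spec.)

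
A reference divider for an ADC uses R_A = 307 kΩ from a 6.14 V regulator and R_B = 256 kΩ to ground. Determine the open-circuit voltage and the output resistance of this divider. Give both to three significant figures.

V_th = 2.79 V, R_th = 140 kΩ

V_th is the open-circuit tap voltage: 6.14 × 256/(307 + 256) = 2.79 V.
With the supply zeroed, R_A and R_B appear in parallel from the tap: R_th = R_A‖R_B = (307 × 256)/563.0 = 140 kΩ.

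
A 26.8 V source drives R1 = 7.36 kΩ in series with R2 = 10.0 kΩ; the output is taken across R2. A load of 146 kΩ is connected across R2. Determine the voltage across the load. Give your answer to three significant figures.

V_out ≈ 15.0 V

The load sits in parallel with R2: R2‖R_L = (10.0 × 146) / (10.0 + 146) = 9.359 kΩ.
V_out = 26.8 × 9.359 / (7.36 + 9.359) = 26.8 × 9.359/16.72 = 15.0 V.
(Unloaded it would have been 15.4 V.)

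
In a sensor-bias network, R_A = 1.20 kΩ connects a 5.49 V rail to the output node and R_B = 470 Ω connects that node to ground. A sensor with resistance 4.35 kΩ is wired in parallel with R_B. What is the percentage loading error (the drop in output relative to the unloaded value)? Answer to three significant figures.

The divider's output (Thévenin) resistance is R_A‖R_B = 337.7 Ω.
Fractional drop under load = R_th/(R_th + R_L) = 337.7 / (337.7 + 4350) = 0.07204.
So the output falls by 7.20 %.

7.20 %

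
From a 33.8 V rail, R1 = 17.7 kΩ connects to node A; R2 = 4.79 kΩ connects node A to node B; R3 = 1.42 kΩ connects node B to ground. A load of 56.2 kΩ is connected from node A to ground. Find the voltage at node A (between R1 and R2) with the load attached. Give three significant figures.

V ≈ 8.11 V

Below node A the series string R2+R3 = 6.210 kΩ sits in parallel with the 56.2 kΩ load: 5.592 kΩ.
V_A = 33.8 × 5.592/(17.7 + 5.592) = 8.11 V.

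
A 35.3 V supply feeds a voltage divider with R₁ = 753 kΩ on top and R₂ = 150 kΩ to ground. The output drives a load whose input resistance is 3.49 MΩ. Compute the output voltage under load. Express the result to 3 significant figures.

V_out ≈ 5.66 V

The load sits in parallel with R₂: R₂‖R_L = (150 × 3490) / (150 + 3490) = 143.8 kΩ.
V_out = 35.3 × 143.8 / (753 + 143.8) = 35.3 × 143.8/896.8 = 5.66 V.
(Unloaded it would have been 5.86 V.)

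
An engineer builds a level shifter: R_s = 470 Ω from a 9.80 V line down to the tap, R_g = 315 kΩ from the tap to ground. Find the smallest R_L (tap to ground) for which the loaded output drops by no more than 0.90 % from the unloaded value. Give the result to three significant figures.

R_L(min) ≈ 51.7 kΩ

Output resistance R_th = R_s‖R_g = (470 × 315000)/315500 = 469.3 Ω.
The fractional drop is R_th/(R_th + R_L); requiring this ≤ 0.00900 gives R_L ≥ R_th(1/0.00900 − 1) = 469.3 × 110.1 = 51.7 kΩ.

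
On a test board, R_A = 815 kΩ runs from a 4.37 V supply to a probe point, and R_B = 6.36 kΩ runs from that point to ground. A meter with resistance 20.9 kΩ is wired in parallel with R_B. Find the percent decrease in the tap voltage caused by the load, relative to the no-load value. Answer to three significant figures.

23.2 %

Unloaded V = 4.37 × 6.36/821.4 = 0.03384 V.
Loaded: R_B‖R_L = 4.876 kΩ, giving V = 4.37 × 4.876/819.9 = 0.02599 V.
Drop = (0.03384 − 0.02599) / 0.03384 = 23.2 %.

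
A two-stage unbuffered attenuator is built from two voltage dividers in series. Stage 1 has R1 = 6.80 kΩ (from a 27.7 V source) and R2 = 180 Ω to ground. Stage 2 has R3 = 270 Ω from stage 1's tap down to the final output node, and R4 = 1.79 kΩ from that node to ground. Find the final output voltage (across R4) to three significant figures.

Stage 2 presents R3+R4 = 2060 Ω as a load on stage 1's tap.
Stage 1's lower leg becomes R2‖(R3+R4) = 165.5 Ω, so V_mid = 27.7 × 165.5/6966 = 0.6583 V.
Stage 2 is itself unloaded: V_out = V_mid × R4/(R3+R4) = 0.6583 × 1790/2060 = 0.572 V.

V_out ≈ 0.572 V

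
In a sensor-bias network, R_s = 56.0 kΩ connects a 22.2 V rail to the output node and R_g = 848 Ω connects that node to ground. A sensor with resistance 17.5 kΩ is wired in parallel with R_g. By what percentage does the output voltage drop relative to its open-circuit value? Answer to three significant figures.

4.56 %

The divider's output (Thévenin) resistance is R_s‖R_g = 835.4 Ω.
Fractional drop under load = R_th/(R_th + R_L) = 835.4 / (835.4 + 17500) = 0.04556.
So the output falls by 4.56 %.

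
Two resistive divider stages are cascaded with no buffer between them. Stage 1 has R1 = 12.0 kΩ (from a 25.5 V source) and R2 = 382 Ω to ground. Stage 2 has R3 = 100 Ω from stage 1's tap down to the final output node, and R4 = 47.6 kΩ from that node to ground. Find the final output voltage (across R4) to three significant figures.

Stage 2 presents R3+R4 = 47700 Ω as a load on stage 1's tap.
Stage 1's lower leg becomes R2‖(R3+R4) = 379.0 Ω, so V_mid = 25.5 × 379.0/12380 = 0.7806 V.
Stage 2 is itself unloaded: V_out = V_mid × R4/(R3+R4) = 0.7806 × 47600/47700 = 0.779 V.

V_out ≈ 0.779 V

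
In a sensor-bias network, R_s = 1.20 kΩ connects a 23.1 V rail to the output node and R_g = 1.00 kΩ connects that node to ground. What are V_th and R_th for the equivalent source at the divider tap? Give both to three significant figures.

V_th = 10.5 V, R_th = 545 Ω

V_th is the open-circuit tap voltage: 23.1 × 1.00/(1.20 + 1.00) = 10.5 V.
With the supply zeroed, R_s and R_g appear in parallel from the tap: R_th = R_s‖R_g = (1.20 × 1.00)/2.200 = 545 Ω.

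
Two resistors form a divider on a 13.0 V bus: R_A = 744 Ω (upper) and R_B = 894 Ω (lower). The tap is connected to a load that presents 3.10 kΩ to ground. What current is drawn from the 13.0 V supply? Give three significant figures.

R_B‖R_L = 693.9 Ω, so the source sees R_A + R_B‖R_L = 1438 Ω.
I = 13.0 V / 1438 Ω = 9.04 mA.

I ≈ 9.04 mA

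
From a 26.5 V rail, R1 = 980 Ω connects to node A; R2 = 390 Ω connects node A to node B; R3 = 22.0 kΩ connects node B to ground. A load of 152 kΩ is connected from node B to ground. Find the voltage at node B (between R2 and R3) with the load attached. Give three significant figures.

V ≈ 24.7 V

At node B, R3 is in parallel with the load: R3‖R_L = 19220 Ω.
Below node A the resistance is R2 + (R3‖R_L) = 19610 Ω, so V_A = 26.5 × 19610/20590 = 25.24 V.
Then V_B = V_A × (R3‖R_L)/(R2 + R3‖R_L) = 25.24 × 19220/19610 = 24.7 V.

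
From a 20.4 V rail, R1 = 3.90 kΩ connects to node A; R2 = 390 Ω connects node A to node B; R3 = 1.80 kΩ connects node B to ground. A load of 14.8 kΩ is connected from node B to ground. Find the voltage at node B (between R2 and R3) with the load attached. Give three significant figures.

At node B, R3 is in parallel with the load: R3‖R_L = 1605 Ω.
Below node A the resistance is R2 + (R3‖R_L) = 1995 Ω, so V_A = 20.4 × 1995/5895 = 6.903 V.
Then V_B = V_A × (R3‖R_L)/(R2 + R3‖R_L) = 6.903 × 1605/1995 = 5.55 V.

V ≈ 5.55 V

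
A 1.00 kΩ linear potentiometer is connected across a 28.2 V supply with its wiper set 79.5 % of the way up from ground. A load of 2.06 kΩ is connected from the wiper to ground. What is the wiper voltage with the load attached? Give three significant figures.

V ≈ 20.8 V

The wiper splits the pot into (1−α)R = 205.0 Ω above and αR = 795.0 Ω below.
Lower section ‖ load = 573.6 Ω.
V_wiper = 28.2 × 573.6/(205.0 + 573.6) = 20.8 V.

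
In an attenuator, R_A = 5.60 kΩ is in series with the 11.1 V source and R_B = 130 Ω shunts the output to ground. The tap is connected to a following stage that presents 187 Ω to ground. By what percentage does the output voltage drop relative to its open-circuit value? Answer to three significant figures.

40.5 %

Unloaded V = 11.1 × 130/5730 = 0.2518 V.
Loaded: R_B‖R_L = 76.69 Ω, giving V = 11.1 × 76.69/5677 = 0.1500 V.
Drop = (0.2518 − 0.1500) / 0.2518 = 40.5 %.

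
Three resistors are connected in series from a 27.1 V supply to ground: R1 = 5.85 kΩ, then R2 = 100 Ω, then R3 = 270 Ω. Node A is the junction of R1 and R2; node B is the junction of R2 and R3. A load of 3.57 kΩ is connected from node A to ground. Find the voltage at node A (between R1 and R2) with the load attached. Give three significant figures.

V ≈ 1.47 V

Below node A the series string R2+R3 = 370.0 Ω sits in parallel with the 3570 Ω load: 335.3 Ω.
V_A = 27.1 × 335.3/(5850 + 335.3) = 1.47 V.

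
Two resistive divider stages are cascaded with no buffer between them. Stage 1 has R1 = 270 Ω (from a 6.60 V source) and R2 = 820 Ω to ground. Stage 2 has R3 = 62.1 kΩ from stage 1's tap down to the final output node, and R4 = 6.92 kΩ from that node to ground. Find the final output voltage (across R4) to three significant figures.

V_out ≈ 0.496 V

Stage 2 presents R3+R4 = 69020 Ω as a load on stage 1's tap.
Stage 1's lower leg becomes R2‖(R3+R4) = 810.4 Ω, so V_mid = 6.60 × 810.4/1080 = 4.951 V.
Stage 2 is itself unloaded: V_out = V_mid × R4/(R3+R4) = 4.951 × 6920/69020 = 0.496 V.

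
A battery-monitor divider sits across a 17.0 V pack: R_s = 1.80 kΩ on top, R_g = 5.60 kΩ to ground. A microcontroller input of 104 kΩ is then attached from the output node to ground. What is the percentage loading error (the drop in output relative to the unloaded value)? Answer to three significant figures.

The divider's output (Thévenin) resistance is R_s‖R_g = 1.362 kΩ.
Fractional drop under load = R_th/(R_th + R_L) = 1.362 / (1.362 + 104) = 0.01293.
So the output falls by 1.29 %.

1.29 %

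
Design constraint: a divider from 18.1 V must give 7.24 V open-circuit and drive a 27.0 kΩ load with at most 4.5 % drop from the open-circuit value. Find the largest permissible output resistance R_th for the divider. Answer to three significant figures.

Loading drop = R_th/(R_th + R_L) ≤ 0.0450, so R_th ≤ R_L · ε/(1−ε) = 27.0 kΩ × 0.0450/0.9550 = 1.27 kΩ.
(Any R1, R2 with R2/(R1+R2) = 0.400 and R1‖R2 ≤ 1.27 kΩ will meet the spec.)

R_th ≤ 1.27 kΩ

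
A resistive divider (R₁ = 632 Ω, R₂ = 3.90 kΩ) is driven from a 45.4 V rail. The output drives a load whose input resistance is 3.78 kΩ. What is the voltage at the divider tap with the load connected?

V_out ≈ 34.2 V

The load sits in parallel with R₂: R₂‖R_L = (3900 × 3780) / (3900 + 3780) = 1920 Ω.
V_out = 45.4 × 1920 / (632 + 1920) = 45.4 × 1920/2552 = 34.2 V.
(Unloaded it would have been 39.1 V.)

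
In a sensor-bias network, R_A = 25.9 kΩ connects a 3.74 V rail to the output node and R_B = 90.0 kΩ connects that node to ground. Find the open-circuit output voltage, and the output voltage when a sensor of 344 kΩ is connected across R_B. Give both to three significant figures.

Open-circuit: V = 3.74 × 90.0/(25.9 + 90.0) = 2.90 V.
With the load, R_B becomes R_B‖R_L = 71.34 kΩ, so V = 3.74 × 71.34/97.24 = 2.74 V.

Unloaded: 2.90 V; loaded: 2.74 V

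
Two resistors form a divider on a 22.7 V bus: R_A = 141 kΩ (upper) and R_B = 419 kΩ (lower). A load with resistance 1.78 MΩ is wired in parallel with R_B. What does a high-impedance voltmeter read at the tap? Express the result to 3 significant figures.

The load sits in parallel with R_B: R_B‖R_L = (419 × 1780) / (419 + 1780) = 339.2 kΩ.
V_out = 22.7 × 339.2 / (141 + 339.2) = 22.7 × 339.2/480.2 = 16.0 V.

V_out ≈ 16.0 V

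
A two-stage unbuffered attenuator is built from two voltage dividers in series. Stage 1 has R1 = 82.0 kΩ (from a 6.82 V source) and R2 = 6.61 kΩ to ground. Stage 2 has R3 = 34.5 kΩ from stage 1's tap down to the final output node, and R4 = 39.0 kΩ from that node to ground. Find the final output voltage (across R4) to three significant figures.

Stage 2 presents R3+R4 = 73.50 kΩ as a load on stage 1's tap.
Stage 1's lower leg becomes R2‖(R3+R4) = 6.065 kΩ, so V_mid = 6.82 × 6.065/88.06 = 0.4697 V.
Stage 2 is itself unloaded: V_out = V_mid × R4/(R3+R4) = 0.4697 × 39.0/73.50 = 0.249 V.

V_out ≈ 0.249 V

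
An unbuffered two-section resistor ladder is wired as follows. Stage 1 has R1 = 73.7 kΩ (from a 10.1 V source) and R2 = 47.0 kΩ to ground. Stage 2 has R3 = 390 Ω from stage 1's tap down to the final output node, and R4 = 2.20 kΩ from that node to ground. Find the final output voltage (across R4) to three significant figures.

V_out ≈ 0.277 V

Stage 2 presents R3+R4 = 2590 Ω as a load on stage 1's tap.
Stage 1's lower leg becomes R2‖(R3+R4) = 2455 Ω, so V_mid = 10.1 × 2455/76150 = 0.3256 V.
Stage 2 is itself unloaded: V_out = V_mid × R4/(R3+R4) = 0.3256 × 2200/2590 = 0.277 V.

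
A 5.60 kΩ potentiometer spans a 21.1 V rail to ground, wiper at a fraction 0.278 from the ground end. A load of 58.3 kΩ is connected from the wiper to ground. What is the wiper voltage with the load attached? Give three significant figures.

The wiper splits the pot into (1−α)R = 4.043 kΩ above and αR = 1.557 kΩ below.
Lower section ‖ load = 1.516 kΩ.
V_wiper = 21.1 × 1.516/(4.043 + 1.516) = 5.75 V.

V ≈ 5.75 V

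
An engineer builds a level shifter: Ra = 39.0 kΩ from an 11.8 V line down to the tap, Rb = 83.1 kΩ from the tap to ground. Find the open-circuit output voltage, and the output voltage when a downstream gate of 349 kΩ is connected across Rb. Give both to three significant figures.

Open-circuit: V = 11.8 × 83.1/(39.0 + 83.1) = 8.03 V.
With the load, Rb becomes Rb‖R_L = 67.12 kΩ, so V = 11.8 × 67.12/106.1 = 7.46 V.

Unloaded: 8.03 V; loaded: 7.46 V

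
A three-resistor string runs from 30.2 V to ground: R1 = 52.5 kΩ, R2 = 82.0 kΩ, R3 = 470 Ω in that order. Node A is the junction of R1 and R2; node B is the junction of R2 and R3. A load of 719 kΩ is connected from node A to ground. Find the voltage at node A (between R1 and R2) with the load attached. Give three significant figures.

Below node A the series string R2+R3 = 82470 Ω sits in parallel with the 719000 Ω load: 73980 Ω.
V_A = 30.2 × 73980/(52500 + 73980) = 17.7 V.

V ≈ 17.7 V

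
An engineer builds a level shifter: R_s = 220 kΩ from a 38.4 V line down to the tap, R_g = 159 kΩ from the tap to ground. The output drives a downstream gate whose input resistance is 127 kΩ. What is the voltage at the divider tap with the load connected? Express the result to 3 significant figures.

The load sits in parallel with R_g: R_g‖R_L = (159 × 127) / (159 + 127) = 70.60 kΩ.
V_out = 38.4 × 70.60 / (220 + 70.60) = 38.4 × 70.60/290.6 = 9.33 V.

V_out ≈ 9.33 V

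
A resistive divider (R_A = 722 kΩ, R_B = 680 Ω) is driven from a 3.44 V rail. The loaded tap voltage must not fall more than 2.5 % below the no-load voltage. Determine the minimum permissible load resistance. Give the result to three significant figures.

Output resistance R_th = R_A‖R_B = (722000 × 680)/722700 = 679.4 Ω.
The fractional drop is R_th/(R_th + R_L); requiring this ≤ 0.0250 gives R_L ≥ R_th(1/0.0250 − 1) = 679.4 × 39.00 = 26.5 kΩ.

R_L(min) ≈ 26.5 kΩ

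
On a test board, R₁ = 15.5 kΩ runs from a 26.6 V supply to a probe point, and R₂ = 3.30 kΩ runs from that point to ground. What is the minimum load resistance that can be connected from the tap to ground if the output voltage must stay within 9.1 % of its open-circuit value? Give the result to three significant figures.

Output resistance R_th = R₁‖R₂ = (15.5 × 3.30)/18.80 = 2.721 kΩ.
The fractional drop is R_th/(R_th + R_L); requiring this ≤ 0.0910 gives R_L ≥ R_th(1/0.0910 − 1) = 2.721 × 9.989 = 27.2 kΩ.

R_L(min) ≈ 27.2 kΩ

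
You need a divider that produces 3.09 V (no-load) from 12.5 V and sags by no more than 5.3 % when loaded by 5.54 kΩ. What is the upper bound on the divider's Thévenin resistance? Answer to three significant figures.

R_th ≤ 310 Ω

Loading drop = R_th/(R_th + R_L) ≤ 0.0530, so R_th ≤ R_L · ε/(1−ε) = 5.54 kΩ × 0.0530/0.9470 = 310 Ω.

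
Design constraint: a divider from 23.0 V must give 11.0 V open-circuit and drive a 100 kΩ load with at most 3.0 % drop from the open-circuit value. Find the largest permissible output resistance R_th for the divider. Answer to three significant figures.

Loading drop = R_th/(R_th + R_L) ≤ 0.0300, so R_th ≤ R_L · ε/(1−ε) = 100 kΩ × 0.0300/0.9700 = 3.09 kΩ.
(Any R1, R2 with R2/(R1+R2) = 0.478 and R1‖R2 ≤ 3.09 kΩ will meet the spec.)

R_th ≤ 3.09 kΩ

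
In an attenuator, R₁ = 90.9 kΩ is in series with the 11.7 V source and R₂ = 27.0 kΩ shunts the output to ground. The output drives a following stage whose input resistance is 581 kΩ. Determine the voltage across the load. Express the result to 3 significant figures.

V_out ≈ 2.59 V

The load sits in parallel with R₂: R₂‖R_L = (27.0 × 581) / (27.0 + 581) = 25.80 kΩ.
V_out = 11.7 × 25.80 / (90.9 + 25.80) = 11.7 × 25.80/116.7 = 2.59 V.
(Unloaded it would have been 2.68 V.)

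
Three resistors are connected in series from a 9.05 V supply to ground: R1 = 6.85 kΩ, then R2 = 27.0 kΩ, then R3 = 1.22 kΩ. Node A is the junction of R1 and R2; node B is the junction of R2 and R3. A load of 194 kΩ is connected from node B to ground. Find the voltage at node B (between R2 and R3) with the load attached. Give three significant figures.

At node B, R3 is in parallel with the load: R3‖R_L = 1.212 kΩ.
Below node A the resistance is R2 + (R3‖R_L) = 28.21 kΩ, so V_A = 9.05 × 28.21/35.06 = 7.282 V.
Then V_B = V_A × (R3‖R_L)/(R2 + R3‖R_L) = 7.282 × 1.212/28.21 = 0.313 V.

V ≈ 0.313 V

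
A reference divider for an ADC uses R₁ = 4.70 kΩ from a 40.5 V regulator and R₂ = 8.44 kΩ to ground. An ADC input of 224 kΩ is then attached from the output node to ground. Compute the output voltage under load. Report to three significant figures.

V_out ≈ 25.7 V

The load sits in parallel with R₂: R₂‖R_L = (8.44 × 224) / (8.44 + 224) = 8.134 kΩ.
V_out = 40.5 × 8.134 / (4.70 + 8.134) = 40.5 × 8.134/12.83 = 25.7 V.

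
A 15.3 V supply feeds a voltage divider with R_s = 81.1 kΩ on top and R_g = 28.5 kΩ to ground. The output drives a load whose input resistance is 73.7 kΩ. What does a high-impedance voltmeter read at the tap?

The load sits in parallel with R_g: R_g‖R_L = (28.5 × 73.7) / (28.5 + 73.7) = 20.55 kΩ.
V_out = 15.3 × 20.55 / (81.1 + 20.55) = 15.3 × 20.55/101.7 = 3.09 V.
(Unloaded it would have been 3.98 V.)

V_out ≈ 3.09 V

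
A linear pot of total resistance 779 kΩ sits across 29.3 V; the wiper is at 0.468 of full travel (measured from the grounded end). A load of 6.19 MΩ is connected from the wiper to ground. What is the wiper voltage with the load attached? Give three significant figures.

V ≈ 13.3 V

The wiper splits the pot into (1−α)R = 414.4 kΩ above and αR = 364.6 kΩ below.
Lower section ‖ load = 344.3 kΩ.
V_wiper = 29.3 × 344.3/(414.4 + 344.3) = 13.3 V.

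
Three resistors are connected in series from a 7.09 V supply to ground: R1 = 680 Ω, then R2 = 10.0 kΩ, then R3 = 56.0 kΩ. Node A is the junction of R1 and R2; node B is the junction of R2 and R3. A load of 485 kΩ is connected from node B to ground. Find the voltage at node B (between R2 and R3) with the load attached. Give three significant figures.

At node B, R3 is in parallel with the load: R3‖R_L = 50200 Ω.
Below node A the resistance is R2 + (R3‖R_L) = 60200 Ω, so V_A = 7.09 × 60200/60880 = 7.011 V.
Then V_B = V_A × (R3‖R_L)/(R2 + R3‖R_L) = 7.011 × 50200/60200 = 5.85 V.

V ≈ 5.85 V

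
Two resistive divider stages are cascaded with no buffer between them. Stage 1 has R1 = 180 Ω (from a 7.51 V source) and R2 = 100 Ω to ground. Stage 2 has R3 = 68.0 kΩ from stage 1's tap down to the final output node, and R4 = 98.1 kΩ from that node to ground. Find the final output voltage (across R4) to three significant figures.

V_out ≈ 1.58 V

Stage 2 presents R3+R4 = 166100 Ω as a load on stage 1's tap.
Stage 1's lower leg becomes R2‖(R3+R4) = 99.94 Ω, so V_mid = 7.51 × 99.94/279.9 = 2.681 V.
Stage 2 is itself unloaded: V_out = V_mid × R4/(R3+R4) = 2.681 × 98100/166100 = 1.58 V.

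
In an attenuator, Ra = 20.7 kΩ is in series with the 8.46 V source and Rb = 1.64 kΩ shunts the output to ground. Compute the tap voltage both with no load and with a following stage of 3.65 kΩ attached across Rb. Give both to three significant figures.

Open-circuit: V = 8.46 × 1.64/(20.7 + 1.64) = 0.621 V.
With the load, Rb becomes Rb‖R_L = 1.132 kΩ, so V = 8.46 × 1.132/21.83 = 0.438 V.

Unloaded: 0.621 V; loaded: 0.438 V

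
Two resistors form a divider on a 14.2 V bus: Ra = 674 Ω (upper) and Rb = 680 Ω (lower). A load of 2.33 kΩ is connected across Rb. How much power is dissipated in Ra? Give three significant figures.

P ≈ 94.3 mW

Total resistance from the source is Ra + (Rb‖R_L) = 1200 Ω, so I = 14.2/1200 Ω = 11.83 mA.
P = I²·Ra = (11.83 mA)² × 674 Ω = 94.3 mW.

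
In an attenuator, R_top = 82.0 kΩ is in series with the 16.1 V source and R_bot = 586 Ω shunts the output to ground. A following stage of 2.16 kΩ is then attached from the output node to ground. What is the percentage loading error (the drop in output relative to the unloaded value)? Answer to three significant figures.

21.2 %

The divider's output (Thévenin) resistance is R_top‖R_bot = 581.8 Ω.
Fractional drop under load = R_th/(R_th + R_L) = 581.8 / (581.8 + 2160) = 0.2122.
So the output falls by 21.2 %.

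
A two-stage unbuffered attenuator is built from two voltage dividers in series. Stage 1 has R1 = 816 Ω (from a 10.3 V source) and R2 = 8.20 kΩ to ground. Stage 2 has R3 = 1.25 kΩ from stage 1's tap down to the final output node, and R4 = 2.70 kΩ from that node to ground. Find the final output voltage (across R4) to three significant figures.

V_out ≈ 5.39 V

Stage 2 presents R3+R4 = 3950 Ω as a load on stage 1's tap.
Stage 1's lower leg becomes R2‖(R3+R4) = 2666 Ω, so V_mid = 10.3 × 2666/3482 = 7.886 V.
Stage 2 is itself unloaded: V_out = V_mid × R4/(R3+R4) = 7.886 × 2700/3950 = 5.39 V.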